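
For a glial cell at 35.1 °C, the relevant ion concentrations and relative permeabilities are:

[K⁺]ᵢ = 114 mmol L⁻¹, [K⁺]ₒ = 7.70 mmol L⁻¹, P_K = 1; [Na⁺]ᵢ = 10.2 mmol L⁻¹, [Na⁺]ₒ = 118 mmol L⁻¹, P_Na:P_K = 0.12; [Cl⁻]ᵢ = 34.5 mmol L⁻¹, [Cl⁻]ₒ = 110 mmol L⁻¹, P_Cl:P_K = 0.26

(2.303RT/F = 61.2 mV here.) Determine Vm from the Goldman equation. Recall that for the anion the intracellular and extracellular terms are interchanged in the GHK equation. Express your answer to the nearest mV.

Vm = 61.2 · log₁₀[(Σ P·[cation]ₒ + Σ P·[anion]ᵢ) / (Σ P·[cation]ᵢ + Σ P·[anion]ₒ)]
Numerator = 1×7.70 + 0.12×118 + 0.26×34.5 = 30.83
Denominator = 1×114 + 0.12×10.2 + 0.26×110 = 143.8
Vm = 61.2 · log₁₀(0.21436) = 61.2 × (-0.6689) = -40.93 mV

-41 mV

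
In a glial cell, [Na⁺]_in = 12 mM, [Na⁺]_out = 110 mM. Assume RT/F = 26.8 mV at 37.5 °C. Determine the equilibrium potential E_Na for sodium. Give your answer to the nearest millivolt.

E = (26.8/z) · ln([Na⁺]_out/[Na⁺]_in) with z = +1.
= (26.8/1) · ln(110/12) = 26.80 · ln(9.167)
= 26.80 · (2.2156) = 59.38 mV

59 mV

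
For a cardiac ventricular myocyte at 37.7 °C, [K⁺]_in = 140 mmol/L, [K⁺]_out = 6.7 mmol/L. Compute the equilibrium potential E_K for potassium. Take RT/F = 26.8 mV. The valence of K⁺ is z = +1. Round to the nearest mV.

E = (26.8/z) · ln([K⁺]_out/[K⁺]_in) with z = +1.
= (26.8/1) · ln(6.7/140) = 26.80 · ln(0.04786)
= 26.80 · (-3.0395) = -81.46 mV

-81 mV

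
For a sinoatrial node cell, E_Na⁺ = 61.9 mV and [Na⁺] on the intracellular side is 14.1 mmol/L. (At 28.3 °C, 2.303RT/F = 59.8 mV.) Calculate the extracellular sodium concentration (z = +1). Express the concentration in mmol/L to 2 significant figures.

150 mmol/L

Nernst: E = (59.8/1) · log₁₀([out]/[in]), so log₁₀([out]/[in]) = 61.9 × 1 / 59.8 = 1.0351.
[out]/[in] = 10^(1.0351) = 10.84.
[out] = 10.84 × 14.1 = 152.9 mmol/L.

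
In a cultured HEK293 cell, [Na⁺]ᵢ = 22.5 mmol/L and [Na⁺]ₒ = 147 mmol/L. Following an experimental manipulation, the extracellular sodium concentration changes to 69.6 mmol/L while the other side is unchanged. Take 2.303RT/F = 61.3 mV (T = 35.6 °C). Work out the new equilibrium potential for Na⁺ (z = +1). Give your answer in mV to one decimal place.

After the shift: [Na⁺]_out = 69.6, [Na⁺]_in = 22.5 mmol/L.
E_new = (61.3/1)·log₁₀(69.6/22.5) = 61.30 · (0.4904) = 30.06 mV

30.1 mV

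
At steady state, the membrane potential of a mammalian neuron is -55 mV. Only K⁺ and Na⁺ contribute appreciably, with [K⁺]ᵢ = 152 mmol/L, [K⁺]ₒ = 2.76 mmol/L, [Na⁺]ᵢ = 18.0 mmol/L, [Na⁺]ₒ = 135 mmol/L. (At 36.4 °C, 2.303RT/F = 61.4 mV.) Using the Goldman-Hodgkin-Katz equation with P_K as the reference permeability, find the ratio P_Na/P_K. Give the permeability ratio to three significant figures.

0.125

Let α = P_Na/P_K. GHK: Vm = 61.4·log₁₀[(Kₒ + α·Naₒ)/(Kᵢ + α·Naᵢ)].
10^(Vm/61.4) = 10^(-55.0/61.4) = 0.12713
So 0.12713·(Kᵢ + α·Naᵢ) = Kₒ + α·Naₒ → α = (0.12713·152.0 − 2.76) / (135.0 − 0.12713·18.0)
α = (19.32 − 2.76) / (135.0 − 2.288) = 16.56/132.7 = 0.1248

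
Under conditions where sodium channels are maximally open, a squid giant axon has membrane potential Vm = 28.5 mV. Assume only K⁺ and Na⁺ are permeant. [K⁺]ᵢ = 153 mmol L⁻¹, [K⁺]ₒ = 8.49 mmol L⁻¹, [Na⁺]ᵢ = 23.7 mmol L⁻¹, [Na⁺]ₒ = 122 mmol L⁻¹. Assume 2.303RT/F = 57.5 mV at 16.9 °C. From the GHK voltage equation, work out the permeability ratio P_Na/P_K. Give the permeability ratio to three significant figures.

Let α = P_Na/P_K. GHK: Vm = 57.5·log₁₀[(Kₒ + α·Naₒ)/(Kᵢ + α·Naᵢ)].
10^(Vm/57.5) = 10^(28.5/57.5) = 3.1308
So 3.1308·(Kᵢ + α·Naᵢ) = Kₒ + α·Naₒ → α = (3.1308·153.0 − 8.49) / (122.0 − 3.1308·23.7)
α = (479 − 8.49) / (122.0 − 74.2) = 470.5/47.8 = 9.843

9.84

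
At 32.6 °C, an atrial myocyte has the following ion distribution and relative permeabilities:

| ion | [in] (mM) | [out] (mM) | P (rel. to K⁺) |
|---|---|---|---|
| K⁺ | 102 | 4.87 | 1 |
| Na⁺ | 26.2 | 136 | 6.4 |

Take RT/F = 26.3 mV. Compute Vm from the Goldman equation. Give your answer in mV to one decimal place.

Vm = 26.3 · ln[(Σ P·[cation]ₒ + Σ P·[anion]ᵢ) / (Σ P·[cation]ᵢ + Σ P·[anion]ₒ)]
Numerator = 1×4.87 + 6.4×136 = 875.3
Denominator = 1×102 + 6.4×26.2 = 269.7
Vm = 26.3 · ln(3.2456) = 26.3 × (1.1773) = 30.96 mV

31.0 mV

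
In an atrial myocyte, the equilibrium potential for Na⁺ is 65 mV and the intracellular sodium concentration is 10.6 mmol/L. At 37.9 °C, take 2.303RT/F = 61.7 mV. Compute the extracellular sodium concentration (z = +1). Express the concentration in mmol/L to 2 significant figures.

Nernst: E = (61.7/1) · log₁₀([out]/[in]), so log₁₀([out]/[in]) = 65.0 × 1 / 61.7 = 1.0535.
[out]/[in] = 10^(1.0535) = 11.31.
[out] = 11.31 × 10.6 = 119.9 mmol/L.

120 mmol/L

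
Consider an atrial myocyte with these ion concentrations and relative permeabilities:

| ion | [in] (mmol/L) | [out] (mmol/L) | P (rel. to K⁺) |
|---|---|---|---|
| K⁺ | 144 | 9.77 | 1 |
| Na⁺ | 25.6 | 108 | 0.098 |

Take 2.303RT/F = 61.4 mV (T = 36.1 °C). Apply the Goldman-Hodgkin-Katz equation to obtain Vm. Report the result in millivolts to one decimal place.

Vm = 61.4 · log₁₀[(Σ P·[cation]ₒ + Σ P·[anion]ᵢ) / (Σ P·[cation]ᵢ + Σ P·[anion]ₒ)]
Numerator = 1×9.77 + 0.098×108 = 20.35
Denominator = 1×144 + 0.098×25.6 = 146.5
Vm = 61.4 · log₁₀(0.13893) = 61.4 × (-0.8572) = -52.63 mV

-52.6 mV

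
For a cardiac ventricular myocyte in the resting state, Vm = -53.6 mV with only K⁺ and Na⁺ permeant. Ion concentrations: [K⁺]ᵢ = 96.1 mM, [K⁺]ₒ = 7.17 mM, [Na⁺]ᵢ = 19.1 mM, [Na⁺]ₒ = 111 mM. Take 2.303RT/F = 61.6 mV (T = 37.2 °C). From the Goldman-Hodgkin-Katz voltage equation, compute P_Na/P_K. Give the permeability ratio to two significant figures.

0.053

Let α = P_Na/P_K. GHK: Vm = 61.6·log₁₀[(Kₒ + α·Naₒ)/(Kᵢ + α·Naᵢ)].
10^(Vm/61.6) = 10^(-53.6/61.6) = 0.13486
So 0.13486·(Kᵢ + α·Naᵢ) = Kₒ + α·Naₒ → α = (0.13486·96.1 − 7.17) / (111.0 − 0.13486·19.1)
α = (12.96 − 7.17) / (111.0 − 2.576) = 5.79/108.4 = 0.0534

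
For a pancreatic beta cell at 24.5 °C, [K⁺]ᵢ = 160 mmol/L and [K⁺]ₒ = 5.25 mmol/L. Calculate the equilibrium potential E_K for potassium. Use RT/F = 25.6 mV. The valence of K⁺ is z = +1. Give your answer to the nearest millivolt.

E = (25.6/z) · ln([K⁺]_out/[K⁺]_in) with z = +1.
= (25.6/1) · ln(5.25/160) = 25.60 · ln(0.03281)
= 25.60 · (-3.4169) = -87.47 mV

-87 mV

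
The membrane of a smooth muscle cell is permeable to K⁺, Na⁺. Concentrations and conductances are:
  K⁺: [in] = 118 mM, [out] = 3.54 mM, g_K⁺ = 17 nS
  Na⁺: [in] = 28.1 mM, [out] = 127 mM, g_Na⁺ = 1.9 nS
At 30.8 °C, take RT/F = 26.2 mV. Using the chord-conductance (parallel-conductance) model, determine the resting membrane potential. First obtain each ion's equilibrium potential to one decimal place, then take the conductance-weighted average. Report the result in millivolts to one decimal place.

-78.7 mV

E_K⁺ = (26.2/1)·ln(3.54/118) = -91.9 mV
E_Na⁺ = (26.2/1)·ln(127/28.1) = 39.5 mV
Vm = (Σ gᵢEᵢ)/(Σ gᵢ) = (17·-91.9 + 1.9·39.5) / (17 + 1.9)
= -1487.25 / 18.9 = -78.69 mV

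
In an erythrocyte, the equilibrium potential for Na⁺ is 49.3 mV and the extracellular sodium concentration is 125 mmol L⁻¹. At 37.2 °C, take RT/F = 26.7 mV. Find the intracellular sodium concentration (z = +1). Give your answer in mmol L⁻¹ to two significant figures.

20 mmol L⁻¹

Nernst: E = (26.7/1) · ln([out]/[in]), so ln([out]/[in]) = 49.3 × 1 / 26.7 = 1.8464.
[out]/[in] = e^(1.8464) = 6.337.
[in] = 125 / 6.337 = 19.72 mmol L⁻¹.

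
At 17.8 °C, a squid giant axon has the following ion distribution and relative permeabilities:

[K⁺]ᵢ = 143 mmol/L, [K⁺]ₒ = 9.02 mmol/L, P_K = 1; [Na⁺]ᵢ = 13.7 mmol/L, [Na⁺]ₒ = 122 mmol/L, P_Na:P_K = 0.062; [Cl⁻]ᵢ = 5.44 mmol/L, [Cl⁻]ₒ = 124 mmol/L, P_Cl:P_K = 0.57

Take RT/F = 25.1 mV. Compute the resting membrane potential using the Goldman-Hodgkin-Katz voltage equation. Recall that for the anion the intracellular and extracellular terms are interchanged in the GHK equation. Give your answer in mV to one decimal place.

Vm = 25.1 · ln[(Σ P·[cation]ₒ + Σ P·[anion]ᵢ) / (Σ P·[cation]ᵢ + Σ P·[anion]ₒ)]
Numerator = 1×9.02 + 0.062×122 + 0.57×5.44 = 19.68
Denominator = 1×143 + 0.062×13.7 + 0.57×124 = 214.5
Vm = 25.1 · ln(0.091758) = 25.1 × (-2.3886) = -59.95 mV

-60.0 mV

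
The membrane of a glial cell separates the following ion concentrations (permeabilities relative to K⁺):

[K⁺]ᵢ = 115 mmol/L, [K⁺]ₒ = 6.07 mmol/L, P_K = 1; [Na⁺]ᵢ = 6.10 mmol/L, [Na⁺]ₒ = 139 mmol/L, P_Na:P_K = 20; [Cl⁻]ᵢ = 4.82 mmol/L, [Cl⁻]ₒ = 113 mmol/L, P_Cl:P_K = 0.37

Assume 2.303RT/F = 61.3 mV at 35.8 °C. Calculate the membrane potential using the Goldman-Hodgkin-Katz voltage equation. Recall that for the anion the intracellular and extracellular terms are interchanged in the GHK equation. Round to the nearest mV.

Vm = 61.3 · log₁₀[(Σ P·[cation]ₒ + Σ P·[anion]ᵢ) / (Σ P·[cation]ᵢ + Σ P·[anion]ₒ)]
Numerator = 1×6.07 + 20×139 + 0.37×4.82 = 2788
Denominator = 1×115 + 20×6.10 + 0.37×113 = 278.8
Vm = 61.3 · log₁₀(9.9991) = 61.3 × (1.0000) = 61.30 mV

61 mV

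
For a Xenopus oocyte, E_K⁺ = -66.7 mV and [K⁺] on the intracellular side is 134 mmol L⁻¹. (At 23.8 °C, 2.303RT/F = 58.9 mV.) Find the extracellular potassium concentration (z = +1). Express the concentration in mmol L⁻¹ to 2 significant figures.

Nernst: E = (58.9/1) · log₁₀([out]/[in]), so log₁₀([out]/[in]) = -66.7 × 1 / 58.9 = -1.1324.
[out]/[in] = 10^(-1.1324) = 0.07372.
[out] = 0.07372 × 134 = 9.878 mmol L⁻¹.

9.9 mmol L⁻¹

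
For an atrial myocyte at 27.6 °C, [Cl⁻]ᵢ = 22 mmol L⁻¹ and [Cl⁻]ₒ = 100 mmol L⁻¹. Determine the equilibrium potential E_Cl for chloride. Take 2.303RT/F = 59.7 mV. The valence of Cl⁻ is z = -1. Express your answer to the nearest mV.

E = (59.7/z) · log₁₀([Cl⁻]_out/[Cl⁻]_in) with z = -1.
For an anion, dividing by z = -1 reverses the sign.
= (59.7/-1) · log₁₀(100/22) = -59.70 · log₁₀(4.545)
= -59.70 · (0.6576) = -39.26 mV

-39 mV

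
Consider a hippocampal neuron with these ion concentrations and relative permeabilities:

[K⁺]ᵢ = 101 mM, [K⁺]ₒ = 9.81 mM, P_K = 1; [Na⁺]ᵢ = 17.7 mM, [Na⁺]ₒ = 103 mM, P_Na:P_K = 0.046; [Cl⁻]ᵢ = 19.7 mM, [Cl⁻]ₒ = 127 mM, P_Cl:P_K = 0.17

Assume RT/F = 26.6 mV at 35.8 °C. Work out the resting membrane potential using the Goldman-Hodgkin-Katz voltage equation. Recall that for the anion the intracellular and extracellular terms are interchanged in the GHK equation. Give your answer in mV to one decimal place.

-51.4 mV

Vm = 26.6 · ln[(Σ P·[cation]ₒ + Σ P·[anion]ᵢ) / (Σ P·[cation]ᵢ + Σ P·[anion]ₒ)]
Numerator = 1×9.81 + 0.046×103 + 0.17×19.7 = 17.9
Denominator = 1×101 + 0.046×17.7 + 0.17×127 = 123.4
Vm = 26.6 · ln(0.14503) = 26.6 × (-1.9308) = -51.36 mV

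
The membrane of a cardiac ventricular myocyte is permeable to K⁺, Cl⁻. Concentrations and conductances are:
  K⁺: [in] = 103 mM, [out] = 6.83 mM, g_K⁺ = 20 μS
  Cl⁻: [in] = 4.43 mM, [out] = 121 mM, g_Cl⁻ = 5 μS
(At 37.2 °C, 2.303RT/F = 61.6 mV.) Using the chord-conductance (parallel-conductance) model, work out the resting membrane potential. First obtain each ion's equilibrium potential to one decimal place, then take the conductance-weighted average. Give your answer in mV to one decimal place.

E_K⁺ = (61.6/1)·log₁₀(6.83/103) = -72.6 mV
E_Cl⁻ = (61.6/-1)·log₁₀(121/4.43) = -88.5 mV
Vm = (Σ gᵢEᵢ)/(Σ gᵢ) = (20·-72.6 + 5·-88.5) / (20 + 5)
= -1894.50 / 25 = -75.78 mV

-75.8 mV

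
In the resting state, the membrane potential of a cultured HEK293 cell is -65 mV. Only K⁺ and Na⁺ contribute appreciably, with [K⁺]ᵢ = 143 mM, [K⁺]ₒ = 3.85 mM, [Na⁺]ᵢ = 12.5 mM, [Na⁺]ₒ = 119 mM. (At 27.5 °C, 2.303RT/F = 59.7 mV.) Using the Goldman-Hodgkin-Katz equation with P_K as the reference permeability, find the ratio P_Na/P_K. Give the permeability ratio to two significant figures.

0.066

Let α = P_Na/P_K. GHK: Vm = 59.7·log₁₀[(Kₒ + α·Naₒ)/(Kᵢ + α·Naᵢ)].
10^(Vm/59.7) = 10^(-65.0/59.7) = 0.081512
So 0.081512·(Kᵢ + α·Naᵢ) = Kₒ + α·Naₒ → α = (0.081512·143.0 − 3.85) / (119.0 − 0.081512·12.5)
α = (11.66 − 3.85) / (119.0 − 1.019) = 7.806/118 = 0.06617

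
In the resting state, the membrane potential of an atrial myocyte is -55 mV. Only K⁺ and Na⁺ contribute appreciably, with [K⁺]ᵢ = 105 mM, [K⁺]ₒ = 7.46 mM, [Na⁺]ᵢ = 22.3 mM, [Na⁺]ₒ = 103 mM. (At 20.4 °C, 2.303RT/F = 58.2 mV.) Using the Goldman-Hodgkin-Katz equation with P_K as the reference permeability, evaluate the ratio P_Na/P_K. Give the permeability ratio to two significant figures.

Let α = P_Na/P_K. GHK: Vm = 58.2·log₁₀[(Kₒ + α·Naₒ)/(Kᵢ + α·Naᵢ)].
10^(Vm/58.2) = 10^(-55.0/58.2) = 0.1135
So 0.1135·(Kᵢ + α·Naᵢ) = Kₒ + α·Naₒ → α = (0.1135·105.0 − 7.46) / (103.0 − 0.1135·22.3)
α = (11.92 − 7.46) / (103.0 − 2.531) = 4.457/100.5 = 0.04436

0.044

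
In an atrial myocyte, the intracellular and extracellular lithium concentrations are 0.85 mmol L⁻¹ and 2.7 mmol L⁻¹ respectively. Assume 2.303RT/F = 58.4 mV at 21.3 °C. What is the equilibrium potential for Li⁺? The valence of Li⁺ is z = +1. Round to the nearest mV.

29 mV

E = (58.4/z) · log₁₀([Li⁺]_out/[Li⁺]_in) with z = +1.
= (58.4/1) · log₁₀(2.7/0.85) = 58.40 · log₁₀(3.176)
= 58.40 · (0.5019) = 29.31 mV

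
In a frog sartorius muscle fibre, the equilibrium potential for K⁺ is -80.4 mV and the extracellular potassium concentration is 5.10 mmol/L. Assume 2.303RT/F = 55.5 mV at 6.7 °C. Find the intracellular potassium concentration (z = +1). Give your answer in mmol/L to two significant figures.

Nernst: E = (55.5/1) · log₁₀([out]/[in]), so log₁₀([out]/[in]) = -80.4 × 1 / 55.5 = -1.4486.
[out]/[in] = 10^(-1.4486) = 0.03559.
[in] = 5.10 / 0.03559 = 143.3 mmol/L.

140 mmol/L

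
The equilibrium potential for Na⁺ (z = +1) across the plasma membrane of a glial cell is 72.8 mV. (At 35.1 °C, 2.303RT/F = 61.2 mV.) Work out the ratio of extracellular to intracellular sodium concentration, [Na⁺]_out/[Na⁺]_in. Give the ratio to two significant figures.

log₁₀([out]/[in]) = E·z/(61.2) = 72.8 × 1 / 61.2 = 1.1895
[out]/[in] = 10^(1.1895) = 15.47

15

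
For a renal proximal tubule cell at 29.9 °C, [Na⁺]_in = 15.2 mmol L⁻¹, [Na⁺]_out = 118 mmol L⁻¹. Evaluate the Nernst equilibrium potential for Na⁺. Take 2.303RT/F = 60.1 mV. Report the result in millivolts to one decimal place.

53.5 mV

E = (60.1/z) · log₁₀([Na⁺]_out/[Na⁺]_in) with z = +1.
= (60.1/1) · log₁₀(118/15.2) = 60.10 · log₁₀(7.763)
= 60.10 · (0.8900) = 53.49 mV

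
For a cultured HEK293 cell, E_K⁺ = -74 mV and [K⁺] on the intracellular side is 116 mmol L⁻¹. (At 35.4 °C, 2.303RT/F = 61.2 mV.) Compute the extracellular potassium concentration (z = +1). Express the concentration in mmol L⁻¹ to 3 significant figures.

7.17 mmol L⁻¹

Nernst: E = (61.2/1) · log₁₀([out]/[in]), so log₁₀([out]/[in]) = -74.0 × 1 / 61.2 = -1.2092.
[out]/[in] = 10^(-1.2092) = 0.06178.
[out] = 0.06178 × 116 = 7.167 mmol L⁻¹.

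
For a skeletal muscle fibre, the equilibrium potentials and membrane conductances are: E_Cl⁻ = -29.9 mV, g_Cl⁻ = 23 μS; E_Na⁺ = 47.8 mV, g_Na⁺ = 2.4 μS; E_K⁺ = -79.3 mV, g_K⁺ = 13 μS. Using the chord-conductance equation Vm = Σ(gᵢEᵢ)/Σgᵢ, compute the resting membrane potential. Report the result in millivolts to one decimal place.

Σ gᵢEᵢ = 23·(-29.9) + 2.4·(47.8) + 13·(-79.3) = -1603.88
Σ gᵢ = 23 + 2.4 + 13 = 38.4
Vm = -1603.88 / 38.4 = -41.77 mV

-41.8 mV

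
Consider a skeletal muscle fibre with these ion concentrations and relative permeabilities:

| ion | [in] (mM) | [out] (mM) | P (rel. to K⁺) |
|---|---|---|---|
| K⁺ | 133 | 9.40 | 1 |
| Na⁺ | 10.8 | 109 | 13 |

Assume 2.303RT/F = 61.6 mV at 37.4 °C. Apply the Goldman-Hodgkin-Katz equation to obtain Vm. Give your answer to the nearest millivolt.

Vm = 61.6 · log₁₀[(Σ P·[cation]ₒ + Σ P·[anion]ᵢ) / (Σ P·[cation]ᵢ + Σ P·[anion]ₒ)]
Numerator = 1×9.40 + 13×109 = 1426
Denominator = 1×133 + 13×10.8 = 273.4
Vm = 61.6 · log₁₀(5.2173) = 61.6 × (0.7174) = 44.19 mV

44 mV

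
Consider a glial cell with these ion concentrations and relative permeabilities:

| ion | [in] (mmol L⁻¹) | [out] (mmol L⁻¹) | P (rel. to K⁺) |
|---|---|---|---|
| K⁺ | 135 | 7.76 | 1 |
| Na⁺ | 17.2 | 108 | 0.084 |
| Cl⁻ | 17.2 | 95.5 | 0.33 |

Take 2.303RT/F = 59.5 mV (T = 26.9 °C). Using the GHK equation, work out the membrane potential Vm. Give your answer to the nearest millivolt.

Vm = 59.5 · log₁₀[(Σ P·[cation]ₒ + Σ P·[anion]ᵢ) / (Σ P·[cation]ᵢ + Σ P·[anion]ₒ)]
Numerator = 1×7.76 + 0.084×108 + 0.33×17.2 = 22.51
Denominator = 1×135 + 0.084×17.2 + 0.33×95.5 = 168
Vm = 59.5 · log₁₀(0.13401) = 59.5 × (-0.8729) = -51.94 mV

-52 mV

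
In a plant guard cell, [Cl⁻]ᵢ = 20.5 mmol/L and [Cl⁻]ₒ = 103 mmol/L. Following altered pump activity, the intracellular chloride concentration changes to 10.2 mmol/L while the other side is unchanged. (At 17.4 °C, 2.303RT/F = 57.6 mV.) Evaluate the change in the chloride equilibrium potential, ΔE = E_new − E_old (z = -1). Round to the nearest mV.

E_old = (57.6/-1)·log₁₀(103/20.5) = -40.38 mV
E_new = (57.6/-1)·log₁₀(103/10.2) = -57.84 mV
ΔE = -57.84 − (-40.38) = -17.46 mV

-17 mV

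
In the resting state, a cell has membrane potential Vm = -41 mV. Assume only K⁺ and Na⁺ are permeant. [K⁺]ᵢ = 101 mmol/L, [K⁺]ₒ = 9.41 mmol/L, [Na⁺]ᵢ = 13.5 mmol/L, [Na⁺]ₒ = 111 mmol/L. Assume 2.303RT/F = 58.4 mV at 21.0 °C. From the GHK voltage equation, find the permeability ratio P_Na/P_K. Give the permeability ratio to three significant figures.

Let α = P_Na/P_K. GHK: Vm = 58.4·log₁₀[(Kₒ + α·Naₒ)/(Kᵢ + α·Naᵢ)].
10^(Vm/58.4) = 10^(-41.0/58.4) = 0.19858
So 0.19858·(Kᵢ + α·Naᵢ) = Kₒ + α·Naₒ → α = (0.19858·101.0 − 9.41) / (111.0 − 0.19858·13.5)
α = (20.06 − 9.41) / (111.0 − 2.681) = 10.65/108.3 = 0.09829

0.0983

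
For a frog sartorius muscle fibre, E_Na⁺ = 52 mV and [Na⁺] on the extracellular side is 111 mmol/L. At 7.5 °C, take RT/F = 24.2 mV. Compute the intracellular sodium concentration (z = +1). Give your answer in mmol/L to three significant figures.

12.9 mmol/L

Nernst: E = (24.2/1) · ln([out]/[in]), so ln([out]/[in]) = 52.0 × 1 / 24.2 = 2.1488.
[out]/[in] = e^(2.1488) = 8.574.
[in] = 111 / 8.574 = 12.95 mmol/L.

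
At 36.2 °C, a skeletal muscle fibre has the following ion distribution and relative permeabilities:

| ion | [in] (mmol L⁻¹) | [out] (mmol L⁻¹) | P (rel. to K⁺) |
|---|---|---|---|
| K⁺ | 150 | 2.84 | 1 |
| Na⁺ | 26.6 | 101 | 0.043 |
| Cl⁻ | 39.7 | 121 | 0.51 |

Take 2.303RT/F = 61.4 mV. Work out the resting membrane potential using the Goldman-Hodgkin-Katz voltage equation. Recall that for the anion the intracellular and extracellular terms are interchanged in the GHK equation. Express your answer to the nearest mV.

-55 mV

Vm = 61.4 · log₁₀[(Σ P·[cation]ₒ + Σ P·[anion]ᵢ) / (Σ P·[cation]ᵢ + Σ P·[anion]ₒ)]
Numerator = 1×2.84 + 0.043×101 + 0.51×39.7 = 27.43
Denominator = 1×150 + 0.043×26.6 + 0.51×121 = 212.9
Vm = 61.4 · log₁₀(0.12887) = 61.4 × (-0.8899) = -54.64 mV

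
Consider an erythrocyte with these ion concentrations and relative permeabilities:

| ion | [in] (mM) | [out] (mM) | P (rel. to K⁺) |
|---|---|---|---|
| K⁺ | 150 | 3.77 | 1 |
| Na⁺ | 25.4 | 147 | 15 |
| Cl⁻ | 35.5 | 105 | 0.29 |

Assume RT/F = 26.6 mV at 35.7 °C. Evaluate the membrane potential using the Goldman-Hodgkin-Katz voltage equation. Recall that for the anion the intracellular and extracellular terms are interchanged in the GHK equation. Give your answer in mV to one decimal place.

36.6 mV

Vm = 26.6 · ln[(Σ P·[cation]ₒ + Σ P·[anion]ᵢ) / (Σ P·[cation]ᵢ + Σ P·[anion]ₒ)]
Numerator = 1×3.77 + 15×147 + 0.29×35.5 = 2219
Denominator = 1×150 + 15×25.4 + 0.29×105 = 561.5
Vm = 26.6 · ln(3.9524) = 26.6 × (1.3743) = 36.56 mV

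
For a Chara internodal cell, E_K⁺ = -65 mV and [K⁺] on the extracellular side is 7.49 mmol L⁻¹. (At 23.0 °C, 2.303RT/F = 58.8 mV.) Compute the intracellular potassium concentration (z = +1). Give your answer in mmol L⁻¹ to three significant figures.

95.5 mmol L⁻¹

Nernst: E = (58.8/1) · log₁₀([out]/[in]), so log₁₀([out]/[in]) = -65.0 × 1 / 58.8 = -1.1054.
[out]/[in] = 10^(-1.1054) = 0.07844.
[in] = 7.49 / 0.07844 = 95.48 mmol L⁻¹.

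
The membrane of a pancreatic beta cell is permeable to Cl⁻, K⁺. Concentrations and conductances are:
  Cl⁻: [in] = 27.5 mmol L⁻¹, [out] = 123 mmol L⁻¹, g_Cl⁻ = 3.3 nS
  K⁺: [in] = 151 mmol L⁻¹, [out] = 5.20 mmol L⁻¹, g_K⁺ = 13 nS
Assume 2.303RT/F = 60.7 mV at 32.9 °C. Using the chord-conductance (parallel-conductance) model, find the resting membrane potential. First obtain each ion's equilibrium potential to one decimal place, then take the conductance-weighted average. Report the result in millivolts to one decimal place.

-78.8 mV

E_Cl⁻ = (60.7/-1)·log₁₀(123/27.5) = -39.5 mV
E_K⁺ = (60.7/1)·log₁₀(5.20/151) = -88.8 mV
Vm = (Σ gᵢEᵢ)/(Σ gᵢ) = (3.3·-39.5 + 13·-88.8) / (3.3 + 13)
= -1284.75 / 16.3 = -78.82 mV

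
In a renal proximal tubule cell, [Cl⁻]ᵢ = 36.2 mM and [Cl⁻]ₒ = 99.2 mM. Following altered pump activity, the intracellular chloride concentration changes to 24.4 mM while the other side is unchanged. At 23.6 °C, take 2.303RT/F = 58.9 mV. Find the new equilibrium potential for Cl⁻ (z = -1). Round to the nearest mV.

-36 mV

After the shift: [Cl⁻]_out = 99.2, [Cl⁻]_in = 24.4 mM.
E_new = (58.9/-1)·log₁₀(99.2/24.4) = -58.90 · (0.6091) = -35.88 mV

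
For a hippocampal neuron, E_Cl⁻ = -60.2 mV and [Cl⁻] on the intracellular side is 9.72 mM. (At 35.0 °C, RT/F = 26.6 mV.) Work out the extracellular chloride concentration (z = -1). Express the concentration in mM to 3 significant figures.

93.4 mM

Nernst: E = (26.6/-1) · ln([out]/[in]), so ln([out]/[in]) = -60.2 × -1 / 26.6 = 2.2632.
[out]/[in] = e^(2.2632) = 9.613.
[out] = 9.613 × 9.72 = 93.44 mM.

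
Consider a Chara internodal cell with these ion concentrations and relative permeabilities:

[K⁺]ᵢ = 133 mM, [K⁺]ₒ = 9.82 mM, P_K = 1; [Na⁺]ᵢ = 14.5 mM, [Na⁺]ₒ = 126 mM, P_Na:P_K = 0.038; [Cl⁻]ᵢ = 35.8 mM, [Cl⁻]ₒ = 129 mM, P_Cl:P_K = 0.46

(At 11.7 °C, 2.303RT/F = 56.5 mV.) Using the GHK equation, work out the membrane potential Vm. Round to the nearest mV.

Vm = 56.5 · log₁₀[(Σ P·[cation]ₒ + Σ P·[anion]ᵢ) / (Σ P·[cation]ᵢ + Σ P·[anion]ₒ)]
Numerator = 1×9.82 + 0.038×126 + 0.46×35.8 = 31.08
Denominator = 1×133 + 0.038×14.5 + 0.46×129 = 192.9
Vm = 56.5 · log₁₀(0.16111) = 56.5 × (-0.7929) = -44.80 mV

-45 mV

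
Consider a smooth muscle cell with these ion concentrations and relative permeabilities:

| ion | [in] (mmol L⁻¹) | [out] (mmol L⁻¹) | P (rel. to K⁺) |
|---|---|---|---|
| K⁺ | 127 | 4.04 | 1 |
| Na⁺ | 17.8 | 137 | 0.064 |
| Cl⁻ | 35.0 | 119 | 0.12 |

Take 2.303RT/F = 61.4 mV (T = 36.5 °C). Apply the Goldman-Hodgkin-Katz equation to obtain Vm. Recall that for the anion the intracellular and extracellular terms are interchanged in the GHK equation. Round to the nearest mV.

Vm = 61.4 · log₁₀[(Σ P·[cation]ₒ + Σ P·[anion]ᵢ) / (Σ P·[cation]ᵢ + Σ P·[anion]ₒ)]
Numerator = 1×4.04 + 0.064×137 + 0.12×35.0 = 17.01
Denominator = 1×127 + 0.064×17.8 + 0.12×119 = 142.4
Vm = 61.4 · log₁₀(0.11942) = 61.4 × (-0.9229) = -56.67 mV

-57 mV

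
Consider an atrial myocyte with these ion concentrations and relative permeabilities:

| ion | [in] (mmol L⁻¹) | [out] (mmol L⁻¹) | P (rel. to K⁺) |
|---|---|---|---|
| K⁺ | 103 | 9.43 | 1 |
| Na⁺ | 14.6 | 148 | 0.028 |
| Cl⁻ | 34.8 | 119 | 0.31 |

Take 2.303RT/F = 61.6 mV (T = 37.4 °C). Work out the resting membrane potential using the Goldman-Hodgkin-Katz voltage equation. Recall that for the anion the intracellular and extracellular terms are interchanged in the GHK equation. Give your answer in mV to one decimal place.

-46.8 mV

Vm = 61.6 · log₁₀[(Σ P·[cation]ₒ + Σ P·[anion]ᵢ) / (Σ P·[cation]ᵢ + Σ P·[anion]ₒ)]
Numerator = 1×9.43 + 0.028×148 + 0.31×34.8 = 24.36
Denominator = 1×103 + 0.028×14.6 + 0.31×119 = 140.3
Vm = 61.6 · log₁₀(0.17364) = 61.6 × (-0.7603) = -46.84 mV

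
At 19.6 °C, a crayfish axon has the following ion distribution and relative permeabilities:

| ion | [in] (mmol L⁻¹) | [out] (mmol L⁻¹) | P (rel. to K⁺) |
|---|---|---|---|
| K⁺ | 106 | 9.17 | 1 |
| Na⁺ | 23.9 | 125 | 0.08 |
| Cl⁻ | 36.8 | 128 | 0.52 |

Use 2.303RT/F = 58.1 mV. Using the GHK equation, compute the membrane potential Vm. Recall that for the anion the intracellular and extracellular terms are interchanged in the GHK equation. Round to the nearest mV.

Vm = 58.1 · log₁₀[(Σ P·[cation]ₒ + Σ P·[anion]ᵢ) / (Σ P·[cation]ᵢ + Σ P·[anion]ₒ)]
Numerator = 1×9.17 + 0.08×125 + 0.52×36.8 = 38.31
Denominator = 1×106 + 0.08×23.9 + 0.52×128 = 174.5
Vm = 58.1 · log₁₀(0.21955) = 58.1 × (-0.6585) = -38.26 mV

-38 mV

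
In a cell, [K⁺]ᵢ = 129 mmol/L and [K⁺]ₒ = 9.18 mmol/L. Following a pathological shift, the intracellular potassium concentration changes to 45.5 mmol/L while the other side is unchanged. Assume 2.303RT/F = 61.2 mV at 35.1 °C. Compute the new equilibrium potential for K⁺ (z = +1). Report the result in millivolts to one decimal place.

After the shift: [K⁺]_out = 9.18, [K⁺]_in = 45.5 mmol/L.
E_new = (61.2/1)·log₁₀(9.18/45.5) = 61.20 · (-0.6952) = -42.54 mV

-42.5 mV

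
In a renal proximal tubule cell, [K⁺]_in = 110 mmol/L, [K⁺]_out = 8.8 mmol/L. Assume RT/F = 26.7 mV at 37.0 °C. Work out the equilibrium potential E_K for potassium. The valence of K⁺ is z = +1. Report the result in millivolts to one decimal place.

E = (26.7/z) · ln([K⁺]_out/[K⁺]_in) with z = +1.
= (26.7/1) · ln(8.8/110) = 26.70 · ln(0.08)
= 26.70 · (-2.5257) = -67.44 mV

-67.4 mV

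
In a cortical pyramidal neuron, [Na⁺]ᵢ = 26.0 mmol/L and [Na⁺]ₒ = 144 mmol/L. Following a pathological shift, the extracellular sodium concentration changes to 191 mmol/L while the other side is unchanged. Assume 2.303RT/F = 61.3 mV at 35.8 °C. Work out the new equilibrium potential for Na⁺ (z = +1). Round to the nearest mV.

After the shift: [Na⁺]_out = 191, [Na⁺]_in = 26.0 mmol/L.
E_new = (61.3/1)·log₁₀(191/26.0) = 61.30 · (0.8661) = 53.09 mV

53 mV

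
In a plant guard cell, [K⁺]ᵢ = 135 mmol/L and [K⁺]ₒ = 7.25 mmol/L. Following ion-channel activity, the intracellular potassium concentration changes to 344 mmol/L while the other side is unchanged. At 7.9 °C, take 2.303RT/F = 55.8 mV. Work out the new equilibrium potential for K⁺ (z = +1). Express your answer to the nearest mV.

-94 mV

After the shift: [K⁺]_out = 7.25, [K⁺]_in = 344 mmol/L.
E_new = (55.8/1)·log₁₀(7.25/344) = 55.80 · (-1.6762) = -93.53 mV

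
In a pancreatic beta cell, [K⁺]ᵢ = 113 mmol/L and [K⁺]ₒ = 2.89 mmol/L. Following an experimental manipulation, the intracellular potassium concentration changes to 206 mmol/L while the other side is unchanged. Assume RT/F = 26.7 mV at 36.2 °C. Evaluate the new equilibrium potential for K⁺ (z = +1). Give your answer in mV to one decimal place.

-113.9 mV

After the shift: [K⁺]_out = 2.89, [K⁺]_in = 206 mmol/L.
E_new = (26.7/1)·ln(2.89/206) = 26.70 · (-4.2666) = -113.92 mV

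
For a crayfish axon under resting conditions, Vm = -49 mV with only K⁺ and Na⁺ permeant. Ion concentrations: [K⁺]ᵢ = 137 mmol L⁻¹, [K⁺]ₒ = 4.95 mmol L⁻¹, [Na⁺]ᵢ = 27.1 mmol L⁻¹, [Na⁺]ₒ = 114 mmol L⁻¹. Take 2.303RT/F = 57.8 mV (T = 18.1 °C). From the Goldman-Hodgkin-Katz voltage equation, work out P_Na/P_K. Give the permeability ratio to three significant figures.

Let α = P_Na/P_K. GHK: Vm = 57.8·log₁₀[(Kₒ + α·Naₒ)/(Kᵢ + α·Naᵢ)].
10^(Vm/57.8) = 10^(-49.0/57.8) = 0.14199
So 0.14199·(Kᵢ + α·Naᵢ) = Kₒ + α·Naₒ → α = (0.14199·137.0 − 4.95) / (114.0 − 0.14199·27.1)
α = (19.45 − 4.95) / (114.0 − 3.848) = 14.5/110.2 = 0.1317

0.132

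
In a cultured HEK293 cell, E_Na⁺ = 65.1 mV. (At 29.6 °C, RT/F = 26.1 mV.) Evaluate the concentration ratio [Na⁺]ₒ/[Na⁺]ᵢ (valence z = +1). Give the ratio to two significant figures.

12

ln([out]/[in]) = E·z/(26.1) = 65.1 × 1 / 26.1 = 2.4943
[out]/[in] = e^(2.4943) = 12.11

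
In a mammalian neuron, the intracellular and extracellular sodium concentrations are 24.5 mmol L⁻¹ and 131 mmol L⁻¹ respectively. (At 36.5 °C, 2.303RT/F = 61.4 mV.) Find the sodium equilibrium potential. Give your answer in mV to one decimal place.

44.7 mV

E = (61.4/z) · log₁₀([Na⁺]_out/[Na⁺]_in) with z = +1.
= (61.4/1) · log₁₀(131/24.5) = 61.40 · log₁₀(5.347)
= 61.40 · (0.7281) = 44.71 mV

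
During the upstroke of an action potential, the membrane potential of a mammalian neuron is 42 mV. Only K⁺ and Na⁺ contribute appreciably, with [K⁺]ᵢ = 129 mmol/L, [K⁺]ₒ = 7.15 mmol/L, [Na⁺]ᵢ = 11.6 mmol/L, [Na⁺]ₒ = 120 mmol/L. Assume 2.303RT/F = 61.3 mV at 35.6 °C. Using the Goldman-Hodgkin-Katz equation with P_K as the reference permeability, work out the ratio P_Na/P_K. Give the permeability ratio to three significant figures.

9.68

Let α = P_Na/P_K. GHK: Vm = 61.3·log₁₀[(Kₒ + α·Naₒ)/(Kᵢ + α·Naᵢ)].
10^(Vm/61.3) = 10^(42.0/61.3) = 4.8435
So 4.8435·(Kᵢ + α·Naᵢ) = Kₒ + α·Naₒ → α = (4.8435·129.0 − 7.15) / (120.0 − 4.8435·11.6)
α = (624.8 − 7.15) / (120.0 − 56.18) = 617.7/63.82 = 9.679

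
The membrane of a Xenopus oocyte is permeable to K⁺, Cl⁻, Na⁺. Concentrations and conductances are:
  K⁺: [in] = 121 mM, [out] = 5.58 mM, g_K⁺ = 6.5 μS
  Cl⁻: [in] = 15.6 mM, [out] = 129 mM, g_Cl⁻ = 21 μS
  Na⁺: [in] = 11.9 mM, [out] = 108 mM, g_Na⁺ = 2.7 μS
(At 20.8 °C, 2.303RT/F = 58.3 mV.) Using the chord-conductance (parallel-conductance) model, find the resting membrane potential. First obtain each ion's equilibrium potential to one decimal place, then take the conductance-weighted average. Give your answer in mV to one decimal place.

-49.0 mV

E_K⁺ = (58.3/1)·log₁₀(5.58/121) = -77.9 mV
E_Cl⁻ = (58.3/-1)·log₁₀(129/15.6) = -53.5 mV
E_Na⁺ = (58.3/1)·log₁₀(108/11.9) = 55.8 mV
Vm = (Σ gᵢEᵢ)/(Σ gᵢ) = (6.5·-77.9 + 21·-53.5 + 2.7·55.8) / (6.5 + 21 + 2.7)
= -1479.19 / 30.2 = -48.98 mV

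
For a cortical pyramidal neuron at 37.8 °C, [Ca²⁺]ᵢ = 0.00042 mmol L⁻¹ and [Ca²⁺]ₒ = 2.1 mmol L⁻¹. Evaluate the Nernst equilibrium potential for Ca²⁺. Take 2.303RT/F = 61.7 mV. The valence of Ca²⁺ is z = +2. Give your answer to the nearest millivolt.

E = (61.7/z) · log₁₀([Ca²⁺]_out/[Ca²⁺]_in) with z = +2.
= (61.7/2) · log₁₀(2.1/0.00042) = 30.85 · log₁₀(5000)
= 30.85 · (3.6990) = 114.11 mV

114 mV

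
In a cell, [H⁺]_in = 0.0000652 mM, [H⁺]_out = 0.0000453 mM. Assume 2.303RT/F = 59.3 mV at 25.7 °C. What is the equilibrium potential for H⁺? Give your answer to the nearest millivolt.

E = (59.3/z) · log₁₀([H⁺]_out/[H⁺]_in) with z = +1.
= (59.3/1) · log₁₀(0.0000453/0.0000652) = 59.30 · log₁₀(0.6948)
= 59.30 · (-0.1581) = -9.38 mV

-9 mV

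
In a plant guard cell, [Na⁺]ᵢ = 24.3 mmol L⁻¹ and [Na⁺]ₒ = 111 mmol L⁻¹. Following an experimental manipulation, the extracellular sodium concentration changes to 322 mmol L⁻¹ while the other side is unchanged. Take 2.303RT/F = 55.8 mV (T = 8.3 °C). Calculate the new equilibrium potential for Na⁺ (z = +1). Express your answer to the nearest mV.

63 mV

After the shift: [Na⁺]_out = 322, [Na⁺]_in = 24.3 mmol L⁻¹.
E_new = (55.8/1)·log₁₀(322/24.3) = 55.80 · (1.1222) = 62.62 mV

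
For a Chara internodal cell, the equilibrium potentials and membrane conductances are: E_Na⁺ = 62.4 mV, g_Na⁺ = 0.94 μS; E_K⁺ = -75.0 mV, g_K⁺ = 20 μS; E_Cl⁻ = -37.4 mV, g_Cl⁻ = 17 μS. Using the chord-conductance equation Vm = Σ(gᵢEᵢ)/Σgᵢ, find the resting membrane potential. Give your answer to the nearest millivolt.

-55 mV

Σ gᵢEᵢ = 0.94·(62.4) + 20·(-75.0) + 17·(-37.4) = -2077.14
Σ gᵢ = 0.94 + 20 + 17 = 37.94
Vm = -2077.14 / 37.94 = -54.75 mV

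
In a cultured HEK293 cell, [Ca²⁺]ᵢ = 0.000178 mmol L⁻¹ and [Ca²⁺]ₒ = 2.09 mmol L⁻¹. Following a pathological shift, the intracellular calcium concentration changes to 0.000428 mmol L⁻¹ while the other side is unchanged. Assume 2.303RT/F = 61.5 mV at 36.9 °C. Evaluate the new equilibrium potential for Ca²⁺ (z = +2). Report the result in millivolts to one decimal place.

113.4 mV

After the shift: [Ca²⁺]_out = 2.09, [Ca²⁺]_in = 0.000428 mmol L⁻¹.
E_new = (61.5/2)·log₁₀(2.09/0.000428) = 30.75 · (3.6887) = 113.43 mV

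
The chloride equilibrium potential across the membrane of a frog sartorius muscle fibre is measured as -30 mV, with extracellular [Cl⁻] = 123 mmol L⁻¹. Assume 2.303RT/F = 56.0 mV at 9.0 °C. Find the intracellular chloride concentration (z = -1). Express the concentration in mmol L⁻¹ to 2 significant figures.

36 mmol L⁻¹

Nernst: E = (56.0/-1) · log₁₀([out]/[in]), so log₁₀([out]/[in]) = -30.0 × -1 / 56.0 = 0.5357.
[out]/[in] = 10^(0.5357) = 3.433.
[in] = 123 / 3.433 = 35.83 mmol L⁻¹.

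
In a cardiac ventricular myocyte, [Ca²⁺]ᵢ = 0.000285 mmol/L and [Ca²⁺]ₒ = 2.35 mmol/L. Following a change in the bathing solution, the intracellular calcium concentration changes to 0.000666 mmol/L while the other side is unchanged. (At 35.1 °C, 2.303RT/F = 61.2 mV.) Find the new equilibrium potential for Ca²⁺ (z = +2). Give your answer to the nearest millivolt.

109 mV

After the shift: [Ca²⁺]_out = 2.35, [Ca²⁺]_in = 0.000666 mmol/L.
E_new = (61.2/2)·log₁₀(2.35/0.000666) = 30.60 · (3.5476) = 108.56 mV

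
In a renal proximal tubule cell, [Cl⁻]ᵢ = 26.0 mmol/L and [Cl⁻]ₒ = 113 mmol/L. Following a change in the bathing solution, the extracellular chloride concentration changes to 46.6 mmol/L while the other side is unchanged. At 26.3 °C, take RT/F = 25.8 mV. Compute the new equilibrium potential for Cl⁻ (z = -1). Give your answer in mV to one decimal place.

-15.1 mV

After the shift: [Cl⁻]_out = 46.6, [Cl⁻]_in = 26.0 mmol/L.
E_new = (25.8/-1)·ln(46.6/26.0) = -25.80 · (0.5835) = -15.05 mV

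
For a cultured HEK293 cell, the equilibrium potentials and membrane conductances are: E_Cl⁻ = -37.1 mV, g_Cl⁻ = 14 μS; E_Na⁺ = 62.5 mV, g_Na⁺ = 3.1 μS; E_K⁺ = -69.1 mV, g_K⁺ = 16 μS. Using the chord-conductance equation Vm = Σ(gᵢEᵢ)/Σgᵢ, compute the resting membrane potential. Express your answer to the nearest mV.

-43 mV

Σ gᵢEᵢ = 14·(-37.1) + 3.1·(62.5) + 16·(-69.1) = -1431.25
Σ gᵢ = 14 + 3.1 + 16 = 33.1
Vm = -1431.25 / 33.1 = -43.24 mV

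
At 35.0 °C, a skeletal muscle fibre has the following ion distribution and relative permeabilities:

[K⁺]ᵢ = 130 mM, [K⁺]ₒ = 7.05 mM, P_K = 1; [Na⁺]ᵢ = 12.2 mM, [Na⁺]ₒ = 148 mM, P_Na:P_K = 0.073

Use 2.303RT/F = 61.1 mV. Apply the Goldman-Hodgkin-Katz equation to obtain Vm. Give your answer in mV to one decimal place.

Vm = 61.1 · log₁₀[(Σ P·[cation]ₒ + Σ P·[anion]ᵢ) / (Σ P·[cation]ᵢ + Σ P·[anion]ₒ)]
Numerator = 1×7.05 + 0.073×148 = 17.85
Denominator = 1×130 + 0.073×12.2 = 130.9
Vm = 61.1 · log₁₀(0.1364) = 61.1 × (-0.8652) = -52.86 mV

-52.9 mV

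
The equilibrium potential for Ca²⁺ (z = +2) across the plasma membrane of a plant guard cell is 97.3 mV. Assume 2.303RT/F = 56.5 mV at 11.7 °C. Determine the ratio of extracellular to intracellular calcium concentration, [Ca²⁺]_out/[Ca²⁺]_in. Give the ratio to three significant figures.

2780

log₁₀([out]/[in]) = E·z/(56.5) = 97.3 × 2 / 56.5 = 3.4442
[out]/[in] = 10^(3.4442) = 2781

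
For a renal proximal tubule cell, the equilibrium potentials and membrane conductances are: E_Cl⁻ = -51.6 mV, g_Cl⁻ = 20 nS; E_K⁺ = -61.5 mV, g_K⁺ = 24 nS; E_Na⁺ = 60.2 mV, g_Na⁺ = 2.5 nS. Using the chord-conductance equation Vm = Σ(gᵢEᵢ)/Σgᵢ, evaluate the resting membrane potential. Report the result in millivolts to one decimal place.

-50.7 mV

Σ gᵢEᵢ = 20·(-51.6) + 24·(-61.5) + 2.5·(60.2) = -2357.50
Σ gᵢ = 20 + 24 + 2.5 = 46.5
Vm = -2357.50 / 46.5 = -50.70 mV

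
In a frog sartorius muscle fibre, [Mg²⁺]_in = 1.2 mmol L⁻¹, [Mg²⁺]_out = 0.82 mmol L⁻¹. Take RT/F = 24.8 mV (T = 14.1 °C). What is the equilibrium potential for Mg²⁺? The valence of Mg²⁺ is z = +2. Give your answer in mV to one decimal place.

-4.7 mV

E = (24.8/z) · ln([Mg²⁺]_out/[Mg²⁺]_in) with z = +2.
= (24.8/2) · ln(0.82/1.2) = 12.40 · ln(0.6833)
= 12.40 · (-0.3808) = -4.72 mV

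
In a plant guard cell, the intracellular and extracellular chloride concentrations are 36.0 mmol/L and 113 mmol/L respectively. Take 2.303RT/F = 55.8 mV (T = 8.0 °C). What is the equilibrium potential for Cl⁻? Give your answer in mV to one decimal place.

-27.7 mV

E = (55.8/z) · log₁₀([Cl⁻]_out/[Cl⁻]_in) with z = -1.
For an anion, dividing by z = -1 reverses the sign.
= (55.8/-1) · log₁₀(113/36.0) = -55.80 · log₁₀(3.139)
= -55.80 · (0.4968) = -27.72 mV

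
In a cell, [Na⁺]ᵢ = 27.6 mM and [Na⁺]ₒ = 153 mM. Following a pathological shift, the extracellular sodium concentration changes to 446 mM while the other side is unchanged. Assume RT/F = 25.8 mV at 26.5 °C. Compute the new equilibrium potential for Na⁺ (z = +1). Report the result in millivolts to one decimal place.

71.8 mV

After the shift: [Na⁺]_out = 446, [Na⁺]_in = 27.6 mM.
E_new = (25.8/1)·ln(446/27.6) = 25.80 · (2.7825) = 71.79 mV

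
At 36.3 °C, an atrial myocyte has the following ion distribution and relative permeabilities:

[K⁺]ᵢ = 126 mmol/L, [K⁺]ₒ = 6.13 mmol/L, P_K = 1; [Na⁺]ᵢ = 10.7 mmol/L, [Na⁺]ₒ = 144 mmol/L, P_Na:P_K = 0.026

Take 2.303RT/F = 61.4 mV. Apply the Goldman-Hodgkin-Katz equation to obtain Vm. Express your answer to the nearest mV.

-68 mV

Vm = 61.4 · log₁₀[(Σ P·[cation]ₒ + Σ P·[anion]ᵢ) / (Σ P·[cation]ᵢ + Σ P·[anion]ₒ)]
Numerator = 1×6.13 + 0.026×144 = 9.874
Denominator = 1×126 + 0.026×10.7 = 126.3
Vm = 61.4 · log₁₀(0.078192) = 61.4 × (-1.1068) = -67.96 mV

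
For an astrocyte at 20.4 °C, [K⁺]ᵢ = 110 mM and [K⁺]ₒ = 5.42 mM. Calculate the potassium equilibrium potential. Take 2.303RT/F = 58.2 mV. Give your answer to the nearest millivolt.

-76 mV

E = (58.2/z) · log₁₀([K⁺]_out/[K⁺]_in) with z = +1.
= (58.2/1) · log₁₀(5.42/110) = 58.20 · log₁₀(0.04927)
= 58.20 · (-1.3074) = -76.09 mV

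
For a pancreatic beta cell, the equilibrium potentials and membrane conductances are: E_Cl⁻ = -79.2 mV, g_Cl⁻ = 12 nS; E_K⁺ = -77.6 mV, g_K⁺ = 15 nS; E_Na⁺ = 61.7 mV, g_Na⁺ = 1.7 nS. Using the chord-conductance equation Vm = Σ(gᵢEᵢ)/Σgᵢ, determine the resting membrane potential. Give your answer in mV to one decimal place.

-70.0 mV

Σ gᵢEᵢ = 12·(-79.2) + 15·(-77.6) + 1.7·(61.7) = -2009.51
Σ gᵢ = 12 + 15 + 1.7 = 28.7
Vm = -2009.51 / 28.7 = -70.02 mV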